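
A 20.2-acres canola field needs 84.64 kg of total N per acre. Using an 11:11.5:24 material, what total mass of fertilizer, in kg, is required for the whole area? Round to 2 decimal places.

15542.98 kg

Product per acre = 84.64 / 11% = 769.455 kg.
Total product = 769.455 × 20.2 = 15542.982 kg.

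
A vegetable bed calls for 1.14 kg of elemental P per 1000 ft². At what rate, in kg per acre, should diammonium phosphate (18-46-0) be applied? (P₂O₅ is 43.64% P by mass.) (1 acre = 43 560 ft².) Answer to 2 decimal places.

247.37 kg of product per acre

As P₂O₅: 1.14 / 0.4364 = 2.61228 kg per 1000 ft².
Product per 1000 ft² = 2.61228 / 46% = 5.67887 kg.
Convert to per acre: 5.67887 × 43.56 = 247.372 kg.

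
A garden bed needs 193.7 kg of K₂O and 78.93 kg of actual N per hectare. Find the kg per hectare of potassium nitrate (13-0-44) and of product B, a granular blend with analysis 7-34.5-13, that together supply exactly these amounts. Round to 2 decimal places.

Per-hectare balance (a = potassium nitrate, b = product B):
K₂O: 0.44·a + 0.13·b = 193.7
N: 0.13·a + 0.07·b = 78.93
Eliminate b: (row1) − 0.13/0.07·(row2) → 0.198571·a = 47.1157, so a = 237.273.
Then b = (78.93 − 0.13·237.273) / 0.07 = 686.921.

237.27 kg potassium nitrate, 686.92 kg product B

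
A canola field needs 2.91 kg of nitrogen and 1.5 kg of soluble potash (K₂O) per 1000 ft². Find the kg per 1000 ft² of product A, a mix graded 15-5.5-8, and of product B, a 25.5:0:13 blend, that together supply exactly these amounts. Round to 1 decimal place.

4.7 kg product A, 8.7 kg product B

With a, b = kg per 1000 ft² of product A and product B:
N: 0.15·a + 0.255·b = 2.91
K₂O: 0.08·a + 0.13·b = 1.5
Eliminate b: (row1) − 0.255/0.13·(row2) → -0.00692308·a = -0.0323077, so a = 4.66667.
Then b = (1.5 − 0.08·4.66667) / 0.13 = 8.66667.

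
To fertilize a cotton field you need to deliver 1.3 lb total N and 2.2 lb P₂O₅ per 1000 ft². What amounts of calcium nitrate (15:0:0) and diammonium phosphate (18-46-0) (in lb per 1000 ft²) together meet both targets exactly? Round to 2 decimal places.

2.93 lb calcium nitrate, 4.78 lb diammonium phosphate

With a, b = lb per 1000 ft² of calcium nitrate and diammonium phosphate:
N: 0.15·a + 0.18·b = 1.3
P₂O₅: 0·a + 0.46·b = 2.2
Solving simultaneously: a = 2.92754, b = 4.78261.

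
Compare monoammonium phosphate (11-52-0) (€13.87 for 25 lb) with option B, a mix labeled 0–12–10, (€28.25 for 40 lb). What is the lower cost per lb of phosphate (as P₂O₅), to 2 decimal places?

€1.07 per lb P₂O₅ (monoammonium phosphate)

monoammonium phosphate: P₂O₅ per bag = 25 × 52% = 13 lb; cost = 13.87 / 13 = €1.0669/lb P₂O₅.
option B: P₂O₅ per bag = 40 × 12% = 4.8 lb; cost = 28.25 / 4.8 = €5.8854/lb P₂O₅.
monoammonium phosphate is cheaper.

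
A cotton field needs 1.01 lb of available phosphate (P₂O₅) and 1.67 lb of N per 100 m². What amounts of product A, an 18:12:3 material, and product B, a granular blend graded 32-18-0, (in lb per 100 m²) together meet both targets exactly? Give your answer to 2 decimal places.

Per-100 m² balance (a = product A, b = product B):
P₂O₅: 0.12·a + 0.18·b = 1.01
N: 0.18·a + 0.32·b = 1.67
Solving simultaneously: a = 3.76667, b = 3.1.

3.77 lb product A, 3.10 lb product B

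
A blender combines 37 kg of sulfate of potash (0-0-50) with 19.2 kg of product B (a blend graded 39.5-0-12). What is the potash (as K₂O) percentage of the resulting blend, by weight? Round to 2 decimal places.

Total mass = 37 + 19.2 = 56.2 kg.
K₂O mass = 50%×37 + 12%×19.2 = 20.804 kg.
% K₂O = 20.804 / 56.2 = 37.0178%.

37.02% K₂O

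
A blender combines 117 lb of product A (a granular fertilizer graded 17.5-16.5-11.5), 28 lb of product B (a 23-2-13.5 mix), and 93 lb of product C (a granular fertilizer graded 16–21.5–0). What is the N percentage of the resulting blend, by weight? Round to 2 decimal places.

Total mass = 117 + 28 + 93 = 238 lb.
N mass = 17.5%×117 + 23%×28 + 16%×93 = 41.795 lb.
% N = 41.795 / 238 = 17.5609%.

17.56% N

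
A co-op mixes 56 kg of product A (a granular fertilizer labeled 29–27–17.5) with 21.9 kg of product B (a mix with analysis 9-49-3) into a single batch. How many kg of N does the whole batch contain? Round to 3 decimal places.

N mass = 29%×56 + 9%×21.9 = 18.211 kg.

18.211 kg N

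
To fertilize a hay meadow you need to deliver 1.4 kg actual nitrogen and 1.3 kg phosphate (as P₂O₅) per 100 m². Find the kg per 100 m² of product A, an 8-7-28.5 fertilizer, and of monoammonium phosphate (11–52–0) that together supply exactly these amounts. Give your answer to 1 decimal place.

Let a = kg of product A, b = kg of monoammonium phosphate (per 100 m²).
N: 0.08·a + 0.11·b = 1.4
P₂O₅: 0.07·a + 0.52·b = 1.3
Solving simultaneously: a = 17.2566, b = 0.176991.

17.3 kg product A, 0.2 kg monoammonium phosphate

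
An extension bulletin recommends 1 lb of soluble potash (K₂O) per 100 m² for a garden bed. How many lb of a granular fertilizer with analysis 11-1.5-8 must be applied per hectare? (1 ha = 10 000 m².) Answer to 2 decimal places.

1250.00 lb of product per hectare

Product per 100 m² = 1 / 8% = 12.5 lb.
Convert to per hectare: 12.5 × 100 = 1250 lb.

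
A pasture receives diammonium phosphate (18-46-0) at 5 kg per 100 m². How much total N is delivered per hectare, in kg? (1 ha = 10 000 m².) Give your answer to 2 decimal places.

90.00 kg N per hectare

nitrogen per 100 m² = 5 × 18% = 0.9 kg.
Convert to per hectare: 0.9 × 100 = 90 kg.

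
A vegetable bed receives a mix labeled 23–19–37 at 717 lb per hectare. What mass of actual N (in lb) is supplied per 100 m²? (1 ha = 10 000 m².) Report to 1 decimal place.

nitrogen per hectare = 717 × 23% = 164.91 lb.
Convert to per 100 m²: 164.91 × 0.01 = 1.6491 lb.

1.6 lb N per hundred sq m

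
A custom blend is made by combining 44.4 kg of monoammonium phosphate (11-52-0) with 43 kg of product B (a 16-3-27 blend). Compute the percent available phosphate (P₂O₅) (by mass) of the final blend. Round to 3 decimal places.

27.892% P₂O₅

Total mass = 44.4 + 43 = 87.4 kg.
P₂O₅ mass = 52%×44.4 + 3%×43 = 24.378 kg.
% P₂O₅ = 24.378 / 87.4 = 27.8924%.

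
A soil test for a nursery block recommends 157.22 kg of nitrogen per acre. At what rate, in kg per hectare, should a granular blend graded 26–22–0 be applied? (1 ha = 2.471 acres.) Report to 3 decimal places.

1494.195 kg of product per hectare

Product per acre = 157.22 / 26% = 604.692 kg.
Convert to per hectare: 604.692 × 2.471 = 1494.1947 kg.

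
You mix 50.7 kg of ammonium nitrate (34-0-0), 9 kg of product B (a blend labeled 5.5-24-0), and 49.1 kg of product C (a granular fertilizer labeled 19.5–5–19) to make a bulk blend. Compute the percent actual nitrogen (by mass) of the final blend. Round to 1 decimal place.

25.1% N

Total mass = 50.7 + 9 + 49.1 = 108.8 kg.
N mass = 34%×50.7 + 5.5%×9 + 19.5%×49.1 = 27.3075 kg.
% N = 27.3075 / 108.8 = 25.0988%.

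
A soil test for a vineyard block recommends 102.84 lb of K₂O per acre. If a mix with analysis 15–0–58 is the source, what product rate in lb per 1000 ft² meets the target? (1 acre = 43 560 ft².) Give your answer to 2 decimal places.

4.07 lb of product per thousand sq ft

Product per acre = 102.84 / 58% = 177.31 lb.
Convert to per 1000 ft²: 177.31 × 0.0229568 = 4.07049 lb.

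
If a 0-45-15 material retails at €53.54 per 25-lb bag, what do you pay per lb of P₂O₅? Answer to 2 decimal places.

€4.76 per lb P₂O₅

P₂O₅ in bag = 25 × 45% = 11.25 lb.
Cost per lb P₂O₅ = €53.54 / 11.25 = €4.7591.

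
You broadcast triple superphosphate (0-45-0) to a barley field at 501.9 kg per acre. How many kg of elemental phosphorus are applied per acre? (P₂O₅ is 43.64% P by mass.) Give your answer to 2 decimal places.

98.56 kg P per acre

P₂O₅ per acre = 501.9 × 45% = 225.855 kg.
Elemental P = 225.855 × 0.4364 = 98.5631 kg per acre.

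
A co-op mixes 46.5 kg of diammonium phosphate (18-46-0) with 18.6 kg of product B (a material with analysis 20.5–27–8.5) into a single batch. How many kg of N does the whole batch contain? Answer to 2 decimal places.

N mass = 18%×46.5 + 20.5%×18.6 = 12.183 kg.

12.18 kg N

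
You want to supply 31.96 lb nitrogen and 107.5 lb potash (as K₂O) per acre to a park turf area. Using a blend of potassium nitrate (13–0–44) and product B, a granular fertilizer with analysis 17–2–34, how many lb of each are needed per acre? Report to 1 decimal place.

With a, b = lb per acre of potassium nitrate and product B:
N: 0.13·a + 0.17·b = 31.96
K₂O: 0.44·a + 0.34·b = 107.5
Solving simultaneously: a = 242.111, b = 2.85621.

242.1 lb potassium nitrate, 2.9 lb product B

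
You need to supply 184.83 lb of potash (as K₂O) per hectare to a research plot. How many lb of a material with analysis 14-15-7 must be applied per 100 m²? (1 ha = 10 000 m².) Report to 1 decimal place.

Product per hectare = 184.83 / 7% = 2640.43 lb.
Convert to per 100 m²: 2640.43 × 0.01 = 26.4043 lb.

26.4 lb of product per hundred sq m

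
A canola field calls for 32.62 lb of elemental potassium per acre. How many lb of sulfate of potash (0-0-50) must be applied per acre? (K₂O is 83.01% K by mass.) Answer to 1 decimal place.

78.6 lb of product per acre

As K₂O: 32.62 / 0.8301 = 39.2965 lb per acre.
Product per acre = 39.2965 / 50% = 78.5929 lb.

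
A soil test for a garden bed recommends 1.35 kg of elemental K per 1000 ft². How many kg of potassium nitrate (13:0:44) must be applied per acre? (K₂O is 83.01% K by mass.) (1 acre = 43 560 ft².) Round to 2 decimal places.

161.00 kg of product per acre

As K₂O: 1.35 / 0.8301 = 1.62631 kg per 1000 ft².
Product per 1000 ft² = 1.62631 / 44% = 3.69616 kg.
Convert to per acre: 3.69616 × 43.56 = 161.0047 kg.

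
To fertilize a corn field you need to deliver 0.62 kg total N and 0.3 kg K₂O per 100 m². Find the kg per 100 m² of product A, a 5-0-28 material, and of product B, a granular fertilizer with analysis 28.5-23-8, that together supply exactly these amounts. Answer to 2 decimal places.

0.47 kg product A, 2.09 kg product B

Let a = kg of product A, b = kg of product B (per 100 m²).
N: 0.05·a + 0.285·b = 0.62
K₂O: 0.28·a + 0.08·b = 0.3
Eliminate a: (row1) − 0.05/0.28·(row2) → 0.270714·b = 0.566429, so b = 2.09235.
Back-substitute: a = (0.62 − 0.285·2.09235) / 0.05 = 0.473615.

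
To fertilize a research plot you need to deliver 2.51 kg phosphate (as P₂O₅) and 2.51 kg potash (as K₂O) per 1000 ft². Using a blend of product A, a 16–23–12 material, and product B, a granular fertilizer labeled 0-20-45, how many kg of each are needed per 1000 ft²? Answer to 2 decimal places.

7.89 kg product A, 3.47 kg product B

Let a = kg of product A, b = kg of product B (per 1000 ft²).
P₂O₅: 0.23·a + 0.2·b = 2.51
K₂O: 0.12·a + 0.45·b = 2.51
Eliminate b: (row1) − 0.2/0.45·(row2) → 0.176667·a = 1.39444, so a = 7.89308.
Then b = (2.51 − 0.12·7.89308) / 0.45 = 3.47296.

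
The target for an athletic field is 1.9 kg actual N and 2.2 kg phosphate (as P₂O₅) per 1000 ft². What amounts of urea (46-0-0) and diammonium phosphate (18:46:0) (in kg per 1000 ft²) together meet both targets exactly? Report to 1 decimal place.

2.3 kg urea, 4.8 kg diammonium phosphate

With a, b = kg per 1000 ft² of urea and diammonium phosphate:
N: 0.46·a + 0.18·b = 1.9
P₂O₅: 0·a + 0.46·b = 2.2
Solving simultaneously: a = 2.25898, b = 4.78261.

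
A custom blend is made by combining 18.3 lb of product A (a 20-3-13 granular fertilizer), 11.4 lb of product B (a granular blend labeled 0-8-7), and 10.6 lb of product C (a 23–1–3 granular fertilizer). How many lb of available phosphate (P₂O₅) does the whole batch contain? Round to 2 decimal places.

P₂O₅ mass = 3%×18.3 + 8%×11.4 + 1%×10.6 = 1.567 lb.

1.57 lb P₂O₅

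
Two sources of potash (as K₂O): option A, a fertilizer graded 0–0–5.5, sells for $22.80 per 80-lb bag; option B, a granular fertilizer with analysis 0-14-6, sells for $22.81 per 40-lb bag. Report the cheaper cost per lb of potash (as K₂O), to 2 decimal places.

$5.18 per lb K₂O (option A)

option A: K₂O per bag = 80 × 5.5% = 4.4 lb; cost = 22.80 / 4.4 = $5.1818/lb K₂O.
option B: K₂O per bag = 40 × 6% = 2.4 lb; cost = 22.81 / 2.4 = $9.5042/lb K₂O.
option A is cheaper.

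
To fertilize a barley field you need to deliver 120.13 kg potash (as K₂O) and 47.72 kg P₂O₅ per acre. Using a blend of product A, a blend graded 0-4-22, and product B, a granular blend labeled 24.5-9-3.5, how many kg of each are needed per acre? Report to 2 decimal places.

Let a = kg of product A, b = kg of product B (per acre).
K₂O: 0.22·a + 0.035·b = 120.13
P₂O₅: 0.04·a + 0.09·b = 47.72
Solving simultaneously: a = 496.821, b = 309.413.

496.82 kg product A, 309.41 kg product B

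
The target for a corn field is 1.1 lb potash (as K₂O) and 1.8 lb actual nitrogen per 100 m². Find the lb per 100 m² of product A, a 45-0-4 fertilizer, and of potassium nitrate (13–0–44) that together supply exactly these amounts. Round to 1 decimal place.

3.4 lb product A, 2.2 lb potassium nitrate

Per-100 m² balance (a = product A, b = potassium nitrate):
K₂O: 0.04·a + 0.44·b = 1.1
N: 0.45·a + 0.13·b = 1.8
Eliminate b: (row1) − 0.44/0.13·(row2) → -1.48308·a = -4.99231, so a = 3.36618.
Then b = (1.8 − 0.45·3.36618) / 0.13 = 2.19398.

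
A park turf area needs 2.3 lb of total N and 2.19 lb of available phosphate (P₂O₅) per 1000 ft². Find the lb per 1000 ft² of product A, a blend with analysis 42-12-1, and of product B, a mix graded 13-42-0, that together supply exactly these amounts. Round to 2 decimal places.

4.24 lb product A, 4.00 lb product B

With a, b = lb per 1000 ft² of product A and product B:
N: 0.42·a + 0.13·b = 2.3
P₂O₅: 0.12·a + 0.42·b = 2.19
Solving simultaneously: a = 4.23694, b = 4.00373.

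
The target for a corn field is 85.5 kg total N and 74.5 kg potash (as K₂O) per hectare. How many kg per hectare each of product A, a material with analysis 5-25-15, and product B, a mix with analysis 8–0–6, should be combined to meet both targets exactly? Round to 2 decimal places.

92.22 kg product A, 1011.11 kg product B

Per-hectare balance (a = product A, b = product B):
N: 0.05·a + 0.08·b = 85.5
K₂O: 0.15·a + 0.06·b = 74.5
Eliminate b: (row1) − 0.08/0.06·(row2) → -0.15·a = -13.8333, so a = 92.2222.
Then b = (74.5 − 0.15·92.2222) / 0.06 = 1011.111.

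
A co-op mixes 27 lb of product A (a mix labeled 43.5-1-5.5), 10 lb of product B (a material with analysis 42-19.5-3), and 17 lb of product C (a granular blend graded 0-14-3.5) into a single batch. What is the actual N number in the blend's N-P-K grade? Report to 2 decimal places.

Total mass = 27 + 10 + 17 = 54 lb.
N mass = 43.5%×27 + 42%×10 + 0%×17 = 15.945 lb.
% N = 15.945 / 54 = 29.5278%.

29.53% N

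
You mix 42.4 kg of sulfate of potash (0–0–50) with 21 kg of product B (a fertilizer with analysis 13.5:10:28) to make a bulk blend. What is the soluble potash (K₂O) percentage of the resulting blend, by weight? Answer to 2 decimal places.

42.71% K₂O

Total mass = 42.4 + 21 = 63.4 kg.
K₂O mass = 50%×42.4 + 28%×21 = 27.08 kg.
% K₂O = 27.08 / 63.4 = 42.7129%.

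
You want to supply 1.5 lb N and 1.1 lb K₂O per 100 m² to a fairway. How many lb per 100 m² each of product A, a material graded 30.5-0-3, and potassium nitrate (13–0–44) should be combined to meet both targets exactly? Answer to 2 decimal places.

With a, b = lb per 100 m² of product A and potassium nitrate:
N: 0.305·a + 0.13·b = 1.5
K₂O: 0.03·a + 0.44·b = 1.1
Solving simultaneously: a = 3.96777, b = 2.22947.

3.97 lb product A, 2.23 lb potassium nitrate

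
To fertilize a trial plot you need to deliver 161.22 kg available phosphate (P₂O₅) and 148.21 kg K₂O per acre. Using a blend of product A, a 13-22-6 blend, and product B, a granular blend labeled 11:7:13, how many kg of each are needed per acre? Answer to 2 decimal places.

Per-acre balance (a = product A, b = product B):
P₂O₅: 0.22·a + 0.07·b = 161.22
K₂O: 0.06·a + 0.13·b = 148.21
Eliminate a: (row1) − 0.22/0.06·(row2) → -0.406667·b = -382.217, so b = 939.877.
Back-substitute: a = (161.22 − 0.07·939.877) / 0.22 = 433.766.

433.77 kg product A, 939.88 kg product B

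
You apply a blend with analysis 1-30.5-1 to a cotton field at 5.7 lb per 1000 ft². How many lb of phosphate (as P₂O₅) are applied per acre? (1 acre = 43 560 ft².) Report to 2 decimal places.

P₂O₅ per 1000 ft² = 5.7 × 30.5% = 1.7385 lb.
Convert to per acre: 1.7385 × 43.56 = 75.7291 lb.

75.73 lb P₂O₅ per acre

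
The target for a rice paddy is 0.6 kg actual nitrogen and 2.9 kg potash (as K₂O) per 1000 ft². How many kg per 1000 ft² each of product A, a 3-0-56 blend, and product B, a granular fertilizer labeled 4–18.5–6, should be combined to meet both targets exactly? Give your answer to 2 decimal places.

With a, b = kg per 1000 ft² of product A and product B:
N: 0.03·a + 0.04·b = 0.6
K₂O: 0.56·a + 0.06·b = 2.9
Solving simultaneously: a = 3.8835, b = 12.0874.

3.88 kg product A, 12.09 kg product B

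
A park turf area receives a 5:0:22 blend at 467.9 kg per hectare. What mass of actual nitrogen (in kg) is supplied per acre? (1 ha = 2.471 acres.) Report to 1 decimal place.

9.5 kg N per acre

nitrogen per hectare = 467.9 × 5% = 23.395 kg.
Convert to per acre: 23.395 × 0.404694 = 9.46783 kg.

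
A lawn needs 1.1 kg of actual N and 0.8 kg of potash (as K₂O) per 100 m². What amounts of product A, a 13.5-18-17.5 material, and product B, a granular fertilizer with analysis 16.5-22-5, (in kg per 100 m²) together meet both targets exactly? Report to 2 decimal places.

Let a = kg of product A, b = kg of product B (per 100 m²).
N: 0.135·a + 0.165·b = 1.1
K₂O: 0.175·a + 0.05·b = 0.8
From row1: a = (1.1 − 0.165·b) / 0.135.
Into row2: 0.175·(1.1 − 0.165·b)/0.135 + 0.05·b = 0.8 → b = 3.81921, a = 3.48023.

3.48 kg product A, 3.82 kg product B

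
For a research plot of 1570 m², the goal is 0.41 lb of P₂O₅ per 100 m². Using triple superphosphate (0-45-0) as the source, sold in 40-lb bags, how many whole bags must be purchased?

Product per 100 m² = 0.41 / 45% = 0.911111 lb.
Total product = 0.911111 × 1570 / 100 = 14.3044 lb.
Bags = ⌈14.3044 / 40⌉ = 1.

1 bags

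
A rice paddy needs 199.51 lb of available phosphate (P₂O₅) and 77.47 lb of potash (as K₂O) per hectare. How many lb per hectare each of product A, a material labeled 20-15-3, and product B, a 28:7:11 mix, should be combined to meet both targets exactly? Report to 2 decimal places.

Let a = lb of product A, b = lb of product B (per hectare).
P₂O₅: 0.15·a + 0.07·b = 199.51
K₂O: 0.03·a + 0.11·b = 77.47
Eliminate a: (row1) − 0.15/0.03·(row2) → -0.48·b = -187.84, so b = 391.333.
Back-substitute: a = (199.51 − 0.07·391.333) / 0.15 = 1147.444.

1147.44 lb product A, 391.33 lb product B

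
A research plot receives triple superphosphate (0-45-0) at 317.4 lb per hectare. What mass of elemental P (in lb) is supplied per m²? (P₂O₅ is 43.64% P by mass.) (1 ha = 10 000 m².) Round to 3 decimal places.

0.006 lb P per sq m

P₂O₅ per hectare = 317.4 × 45% = 142.83 lb.
Elemental P = 142.83 × 0.4364 = 62.331 lb per hectare.
Convert to per m²: 62.331 × 0.0001 = 0.0062331 lb.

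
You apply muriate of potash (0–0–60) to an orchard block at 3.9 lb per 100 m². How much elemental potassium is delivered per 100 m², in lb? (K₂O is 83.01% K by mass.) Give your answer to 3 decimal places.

1.942 lb K per hundred sq m

K₂O per 100 m² = 3.9 × 60% = 2.34 lb.
Elemental K = 2.34 × 0.8301 = 1.94243 lb per 100 m².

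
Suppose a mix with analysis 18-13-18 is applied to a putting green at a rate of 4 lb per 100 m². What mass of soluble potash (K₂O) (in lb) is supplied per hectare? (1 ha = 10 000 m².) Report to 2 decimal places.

72.00 lb K₂O per hectare

K₂O per 100 m² = 4 × 18% = 0.72 lb.
Convert to per hectare: 0.72 × 100 = 72 lb.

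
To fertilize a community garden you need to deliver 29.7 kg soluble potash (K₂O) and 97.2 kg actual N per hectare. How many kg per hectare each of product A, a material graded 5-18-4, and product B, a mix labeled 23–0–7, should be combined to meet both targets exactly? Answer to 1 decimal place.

4.7 kg product A, 421.6 kg product B

Per-hectare balance (a = product A, b = product B):
K₂O: 0.04·a + 0.07·b = 29.7
N: 0.05·a + 0.23·b = 97.2
Eliminate b: (row1) − 0.07/0.23·(row2) → 0.0247826·a = 0.117391, so a = 4.73684.
Then b = (97.2 − 0.05·4.73684) / 0.23 = 421.579.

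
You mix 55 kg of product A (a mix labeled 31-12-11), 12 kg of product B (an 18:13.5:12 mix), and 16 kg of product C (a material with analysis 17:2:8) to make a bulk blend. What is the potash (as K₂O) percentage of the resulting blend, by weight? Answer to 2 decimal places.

Total mass = 55 + 12 + 16 = 83 kg.
K₂O mass = 11%×55 + 12%×12 + 8%×16 = 8.77 kg.
% K₂O = 8.77 / 83 = 10.5663%.

10.57% K₂O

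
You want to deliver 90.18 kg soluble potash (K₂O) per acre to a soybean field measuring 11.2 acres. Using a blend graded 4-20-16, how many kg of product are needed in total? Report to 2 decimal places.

6312.60 kg

Product per acre = 90.18 / 16% = 563.625 kg.
Total product = 563.625 × 11.2 = 6312.6 kg.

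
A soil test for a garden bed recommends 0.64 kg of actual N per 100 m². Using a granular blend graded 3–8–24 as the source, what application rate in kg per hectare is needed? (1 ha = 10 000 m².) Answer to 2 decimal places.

Product per 100 m² = 0.64 / 3% = 21.3333 kg.
Convert to per hectare: 21.3333 × 100 = 2133.333 kg.

2133.33 kg of product per hectare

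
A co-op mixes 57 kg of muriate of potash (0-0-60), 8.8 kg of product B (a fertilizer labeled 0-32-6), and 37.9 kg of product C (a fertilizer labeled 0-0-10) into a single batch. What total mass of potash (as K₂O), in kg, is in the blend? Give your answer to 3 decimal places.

38.518 kg K₂O

K₂O mass = 60%×57 + 6%×8.8 + 10%×37.9 = 38.518 kg.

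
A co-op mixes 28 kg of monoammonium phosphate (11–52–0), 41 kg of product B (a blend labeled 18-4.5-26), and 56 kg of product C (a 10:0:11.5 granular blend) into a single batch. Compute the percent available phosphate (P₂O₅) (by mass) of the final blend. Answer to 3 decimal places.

13.124% P₂O₅

Total mass = 28 + 41 + 56 = 125 kg.
P₂O₅ mass = 52%×28 + 4.5%×41 + 0%×56 = 16.405 kg.
% P₂O₅ = 16.405 / 125 = 13.124%.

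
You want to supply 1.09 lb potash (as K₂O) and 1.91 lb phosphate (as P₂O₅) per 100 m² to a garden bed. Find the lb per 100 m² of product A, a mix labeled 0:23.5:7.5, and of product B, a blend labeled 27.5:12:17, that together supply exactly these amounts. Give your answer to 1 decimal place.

6.3 lb product A, 3.6 lb product B

With a, b = lb per 100 m² of product A and product B:
K₂O: 0.075·a + 0.17·b = 1.09
P₂O₅: 0.235·a + 0.12·b = 1.91
Solving simultaneously: a = 6.26494, b = 3.64782.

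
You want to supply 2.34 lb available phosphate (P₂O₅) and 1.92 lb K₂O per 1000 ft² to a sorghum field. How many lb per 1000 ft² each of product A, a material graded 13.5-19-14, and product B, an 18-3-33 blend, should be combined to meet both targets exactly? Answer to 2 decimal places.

12.22 lb product A, 0.64 lb product B

Per-1000 ft² balance (a = product A, b = product B):
P₂O₅: 0.19·a + 0.03·b = 2.34
K₂O: 0.14·a + 0.33·b = 1.92
Eliminate b: (row1) − 0.03/0.33·(row2) → 0.177273·a = 2.16545, so a = 12.2154.
Then b = (1.92 − 0.14·12.2154) / 0.33 = 0.635897.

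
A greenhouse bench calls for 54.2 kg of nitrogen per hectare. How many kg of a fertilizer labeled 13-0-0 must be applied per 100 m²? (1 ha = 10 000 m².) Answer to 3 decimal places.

4.169 kg of product per hundred sq m

Product per hectare = 54.2 / 13% = 416.923 kg.
Convert to per 100 m²: 416.923 × 0.01 = 4.16923 kg.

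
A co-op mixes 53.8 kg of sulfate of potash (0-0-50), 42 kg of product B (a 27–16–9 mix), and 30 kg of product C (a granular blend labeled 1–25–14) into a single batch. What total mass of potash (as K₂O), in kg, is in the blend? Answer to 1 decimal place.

K₂O mass = 50%×53.8 + 9%×42 + 14%×30 = 34.88 kg.

34.9 kg K₂O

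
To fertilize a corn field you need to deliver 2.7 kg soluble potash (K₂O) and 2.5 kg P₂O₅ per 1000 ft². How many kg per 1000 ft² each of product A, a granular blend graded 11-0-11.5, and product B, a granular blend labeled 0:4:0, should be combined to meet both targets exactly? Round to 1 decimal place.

23.5 kg product A, 62.5 kg product B

Per-1000 ft² balance (a = product A, b = product B):
K₂O: 0.115·a + 0·b = 2.7
P₂O₅: 0·a + 0.04·b = 2.5
Solving simultaneously: a = 23.4783, b = 62.5.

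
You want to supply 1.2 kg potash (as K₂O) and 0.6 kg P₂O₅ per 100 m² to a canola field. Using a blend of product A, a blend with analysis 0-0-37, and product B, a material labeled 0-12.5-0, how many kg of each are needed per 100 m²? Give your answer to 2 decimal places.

With a, b = kg per 100 m² of product A and product B:
K₂O: 0.37·a + 0·b = 1.2
P₂O₅: 0·a + 0.125·b = 0.6
Solving simultaneously: a = 3.24324, b = 4.8.

3.24 kg product A, 4.80 kg product B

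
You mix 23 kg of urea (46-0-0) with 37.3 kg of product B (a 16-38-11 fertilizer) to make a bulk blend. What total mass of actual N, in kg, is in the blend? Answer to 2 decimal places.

16.55 kg N

N mass = 46%×23 + 16%×37.3 = 16.548 kg.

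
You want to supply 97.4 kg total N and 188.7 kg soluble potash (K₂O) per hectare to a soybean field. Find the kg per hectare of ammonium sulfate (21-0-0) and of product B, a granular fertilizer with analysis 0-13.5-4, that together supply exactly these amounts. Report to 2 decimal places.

Per-hectare balance (a = ammonium sulfate, b = product B):
N: 0.21·a + 0·b = 97.4
K₂O: 0·a + 0.04·b = 188.7
Solving simultaneously: a = 463.8095, b = 4717.5.

463.81 kg ammonium sulfate, 4717.50 kg product B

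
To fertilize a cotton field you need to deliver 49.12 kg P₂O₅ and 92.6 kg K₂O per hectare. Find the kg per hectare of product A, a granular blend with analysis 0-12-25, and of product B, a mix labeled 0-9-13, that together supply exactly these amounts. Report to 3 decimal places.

282.377 kg product A, 169.275 kg product B

Per-hectare balance (a = product A, b = product B):
P₂O₅: 0.12·a + 0.09·b = 49.12
K₂O: 0.25·a + 0.13·b = 92.6
From row1: a = (49.12 − 0.09·b) / 0.12.
Into row2: 0.25·(49.12 − 0.09·b)/0.12 + 0.13·b = 92.6 → b = 169.2754, a = 282.3768.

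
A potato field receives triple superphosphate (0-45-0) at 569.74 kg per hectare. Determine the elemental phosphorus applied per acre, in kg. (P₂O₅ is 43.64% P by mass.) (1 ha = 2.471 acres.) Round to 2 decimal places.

P₂O₅ per hectare = 569.74 × 45% = 256.383 kg.
Elemental P = 256.383 × 0.4364 = 111.886 kg per hectare.
Convert to per acre: 111.886 × 0.404694 = 45.2795 kg.

45.28 kg P per acre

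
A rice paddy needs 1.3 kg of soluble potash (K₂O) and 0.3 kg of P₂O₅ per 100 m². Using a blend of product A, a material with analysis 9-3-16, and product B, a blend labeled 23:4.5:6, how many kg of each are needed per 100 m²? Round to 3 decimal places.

Per-100 m² balance (a = product A, b = product B):
K₂O: 0.16·a + 0.06·b = 1.3
P₂O₅: 0.03·a + 0.045·b = 0.3
Eliminate b: (row1) − 0.06/0.045·(row2) → 0.12·a = 0.9, so a = 7.5.
Then b = (0.3 − 0.03·7.5) / 0.045 = 1.66667.

7.500 kg product A, 1.667 kg product B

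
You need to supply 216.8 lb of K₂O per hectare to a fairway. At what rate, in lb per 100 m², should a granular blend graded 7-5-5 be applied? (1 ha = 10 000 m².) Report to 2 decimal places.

Product per hectare = 216.8 / 5% = 4336 lb.
Convert to per 100 m²: 4336 × 0.01 = 43.36 lb.

43.36 lb of product per hundred sq m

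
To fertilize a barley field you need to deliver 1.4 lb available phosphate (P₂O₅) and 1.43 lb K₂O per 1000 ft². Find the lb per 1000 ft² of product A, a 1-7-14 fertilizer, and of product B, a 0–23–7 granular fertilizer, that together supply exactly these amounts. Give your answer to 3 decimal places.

With a, b = lb per 1000 ft² of product A and product B:
P₂O₅: 0.07·a + 0.23·b = 1.4
K₂O: 0.14·a + 0.07·b = 1.43
Eliminate a: (row1) − 0.07/0.14·(row2) → 0.195·b = 0.685, so b = 3.51282.
Back-substitute: a = (1.4 − 0.23·3.51282) / 0.07 = 8.45788.

8.458 lb product A, 3.513 lb product B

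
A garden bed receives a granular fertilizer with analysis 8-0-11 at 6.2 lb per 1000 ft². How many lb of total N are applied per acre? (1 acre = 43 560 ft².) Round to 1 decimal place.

21.6 lb N per acre

nitrogen per 1000 ft² = 6.2 × 8% = 0.496 lb.
Convert to per acre: 0.496 × 43.56 = 21.6058 lb.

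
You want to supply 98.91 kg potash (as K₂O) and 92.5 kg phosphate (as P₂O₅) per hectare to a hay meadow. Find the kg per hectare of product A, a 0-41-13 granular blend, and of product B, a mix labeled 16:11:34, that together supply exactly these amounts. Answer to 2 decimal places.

Let a = kg of product A, b = kg of product B (per hectare).
K₂O: 0.13·a + 0.34·b = 98.91
P₂O₅: 0.41·a + 0.11·b = 92.5
Solving simultaneously: a = 164.428, b = 228.042.

164.43 kg product A, 228.04 kg product B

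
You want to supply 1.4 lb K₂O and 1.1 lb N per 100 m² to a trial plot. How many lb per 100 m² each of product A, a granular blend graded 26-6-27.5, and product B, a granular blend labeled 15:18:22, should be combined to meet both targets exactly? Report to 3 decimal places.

Let a = lb of product A, b = lb of product B (per 100 m²).
K₂O: 0.275·a + 0.22·b = 1.4
N: 0.26·a + 0.15·b = 1.1
Eliminate b: (row1) − 0.22/0.15·(row2) → -0.106333·a = -0.213333, so a = 2.00627.
Then b = (1.1 − 0.26·2.00627) / 0.15 = 3.8558.

2.006 lb product A, 3.856 lb product B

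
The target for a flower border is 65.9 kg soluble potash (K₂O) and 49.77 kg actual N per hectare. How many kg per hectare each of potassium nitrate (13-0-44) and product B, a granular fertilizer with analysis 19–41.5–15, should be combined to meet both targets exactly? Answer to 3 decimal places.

78.869 kg potassium nitrate, 207.984 kg product B

Per-hectare balance (a = potassium nitrate, b = product B):
K₂O: 0.44·a + 0.15·b = 65.9
N: 0.13·a + 0.19·b = 49.77
Eliminate b: (row1) − 0.15/0.19·(row2) → 0.337368·a = 26.6079, so a = 78.86895.
Then b = (49.77 − 0.13·78.86895) / 0.19 = 207.9844.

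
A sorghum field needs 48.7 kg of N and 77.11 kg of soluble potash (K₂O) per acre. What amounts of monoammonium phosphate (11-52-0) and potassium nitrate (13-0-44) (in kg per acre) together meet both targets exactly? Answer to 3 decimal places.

235.614 kg monoammonium phosphate, 175.250 kg potassium nitrate

With a, b = kg per acre of monoammonium phosphate and potassium nitrate:
N: 0.11·a + 0.13·b = 48.7
K₂O: 0·a + 0.44·b = 77.11
Solving simultaneously: a = 235.6136, b = 175.25.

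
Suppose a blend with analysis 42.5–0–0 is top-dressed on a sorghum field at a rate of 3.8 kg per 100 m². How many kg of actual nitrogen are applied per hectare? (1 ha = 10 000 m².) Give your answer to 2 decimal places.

nitrogen per 100 m² = 3.8 × 42.5% = 1.615 kg.
Convert to per hectare: 1.615 × 100 = 161.5 kg.

161.50 kg N per hectare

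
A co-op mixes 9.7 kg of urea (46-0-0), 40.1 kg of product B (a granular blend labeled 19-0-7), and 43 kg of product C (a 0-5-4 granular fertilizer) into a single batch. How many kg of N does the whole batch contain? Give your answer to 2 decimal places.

12.08 kg N

N mass = 46%×9.7 + 19%×40.1 + 0%×43 = 12.081 kg.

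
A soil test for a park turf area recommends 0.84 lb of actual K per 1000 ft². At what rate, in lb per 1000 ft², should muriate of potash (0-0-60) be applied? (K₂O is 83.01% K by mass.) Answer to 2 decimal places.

1.69 lb of product per thousand sq ft

As K₂O: 0.84 / 0.8301 = 1.01193 lb per 1000 ft².
Product per 1000 ft² = 1.01193 / 60% = 1.68654 lb.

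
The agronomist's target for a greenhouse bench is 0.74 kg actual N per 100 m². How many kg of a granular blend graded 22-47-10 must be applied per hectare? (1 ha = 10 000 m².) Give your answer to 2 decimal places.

336.36 kg of product per hectare

Product per 100 m² = 0.74 / 22% = 3.36364 kg.
Convert to per hectare: 3.36364 × 100 = 336.364 kg.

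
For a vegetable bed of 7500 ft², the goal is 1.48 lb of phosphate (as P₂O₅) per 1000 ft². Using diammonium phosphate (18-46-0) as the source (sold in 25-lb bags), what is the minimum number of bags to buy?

1 bags

Product per 1000 ft² = 1.48 / 46% = 3.21739 lb.
Total product = 3.21739 × 7500 / 1000 = 24.1304 lb.
Bags = ⌈24.1304 / 25⌉ = 1.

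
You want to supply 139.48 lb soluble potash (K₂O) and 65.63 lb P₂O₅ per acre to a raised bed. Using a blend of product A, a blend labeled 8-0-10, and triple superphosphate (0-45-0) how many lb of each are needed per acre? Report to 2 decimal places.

1394.80 lb product A, 145.84 lb triple superphosphate

With a, b = lb per acre of product A and triple superphosphate:
K₂O: 0.1·a + 0·b = 139.48
P₂O₅: 0·a + 0.45·b = 65.63
Solving simultaneously: a = 1394.8, b = 145.844.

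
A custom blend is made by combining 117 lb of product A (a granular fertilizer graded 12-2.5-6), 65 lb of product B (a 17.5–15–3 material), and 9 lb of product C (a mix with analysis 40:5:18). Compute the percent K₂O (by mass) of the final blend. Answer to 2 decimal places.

5.54% K₂O

Total mass = 117 + 65 + 9 = 191 lb.
K₂O mass = 6%×117 + 3%×65 + 18%×9 = 10.59 lb.
% K₂O = 10.59 / 191 = 5.5445%.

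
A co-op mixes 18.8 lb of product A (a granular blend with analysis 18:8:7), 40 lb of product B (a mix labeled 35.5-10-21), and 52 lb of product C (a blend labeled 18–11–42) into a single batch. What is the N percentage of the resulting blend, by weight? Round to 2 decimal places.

24.32% N

Total mass = 18.8 + 40 + 52 = 110.8 lb.
N mass = 18%×18.8 + 35.5%×40 + 18%×52 = 26.944 lb.
% N = 26.944 / 110.8 = 24.3177%.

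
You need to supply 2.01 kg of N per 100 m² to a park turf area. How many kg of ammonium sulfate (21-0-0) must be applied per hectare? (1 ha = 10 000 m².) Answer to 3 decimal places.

957.143 kg of product per hectare

Product per 100 m² = 2.01 / 21% = 9.57143 kg.
Convert to per hectare: 9.57143 × 100 = 957.1429 kg.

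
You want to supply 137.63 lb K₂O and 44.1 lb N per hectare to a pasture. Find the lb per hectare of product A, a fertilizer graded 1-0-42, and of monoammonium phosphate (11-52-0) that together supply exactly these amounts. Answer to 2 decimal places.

327.69 lb product A, 371.12 lb monoammonium phosphate

With a, b = lb per hectare of product A and monoammonium phosphate:
K₂O: 0.42·a + 0·b = 137.63
N: 0.01·a + 0.11·b = 44.1
From row1: a = (137.63 − 0·b) / 0.42.
Into row2: 0.01·(137.63 − 0·b)/0.42 + 0.11·b = 44.1 → b = 371.119, a = 327.6905.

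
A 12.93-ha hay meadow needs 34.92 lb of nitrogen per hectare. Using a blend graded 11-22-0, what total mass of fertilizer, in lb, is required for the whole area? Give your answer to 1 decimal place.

4104.7 lb

Product per hectare = 34.92 / 11% = 317.455 lb.
Total product = 317.455 × 12.93 = 4104.69 lb.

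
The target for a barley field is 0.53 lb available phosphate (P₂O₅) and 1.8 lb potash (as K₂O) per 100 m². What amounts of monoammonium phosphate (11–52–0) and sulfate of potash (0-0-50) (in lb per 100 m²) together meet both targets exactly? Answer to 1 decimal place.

Per-100 m² balance (a = monoammonium phosphate, b = sulfate of potash):
P₂O₅: 0.52·a + 0·b = 0.53
K₂O: 0·a + 0.5·b = 1.8
Solving simultaneously: a = 1.01923, b = 3.6.

1.0 lb monoammonium phosphate, 3.6 lb sulfate of potash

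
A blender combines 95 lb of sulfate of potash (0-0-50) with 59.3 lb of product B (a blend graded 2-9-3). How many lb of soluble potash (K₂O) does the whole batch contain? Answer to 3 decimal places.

49.279 lb K₂O

K₂O mass = 50%×95 + 3%×59.3 = 49.279 lb.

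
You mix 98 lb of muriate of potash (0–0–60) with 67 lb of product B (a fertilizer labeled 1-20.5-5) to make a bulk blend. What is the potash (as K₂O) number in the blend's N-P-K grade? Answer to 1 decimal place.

Total mass = 98 + 67 = 165 lb.
K₂O mass = 60%×98 + 5%×67 = 62.15 lb.
% K₂O = 62.15 / 165 = 37.6667%.

37.7% K₂O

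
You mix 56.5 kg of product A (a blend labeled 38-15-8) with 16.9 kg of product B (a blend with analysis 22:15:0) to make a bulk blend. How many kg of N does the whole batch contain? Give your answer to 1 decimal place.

N mass = 38%×56.5 + 22%×16.9 = 25.188 kg.

25.2 kg N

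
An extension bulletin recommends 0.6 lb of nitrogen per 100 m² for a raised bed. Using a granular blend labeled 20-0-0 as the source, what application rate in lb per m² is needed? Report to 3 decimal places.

0.030 lb of product per sq m

Product per 100 m² = 0.6 / 20% = 3 lb.
Convert to per m²: 3 × 0.01 = 0.03 lb.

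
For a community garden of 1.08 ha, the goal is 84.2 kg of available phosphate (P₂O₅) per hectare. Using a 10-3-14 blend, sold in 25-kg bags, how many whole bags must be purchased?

Product per hectare = 84.2 / 3% = 2806.67 kg.
Total product = 2806.67 × 1.08 = 3031.2 kg.
Bags = ⌈3031.2 / 25⌉ = 122.

122 bags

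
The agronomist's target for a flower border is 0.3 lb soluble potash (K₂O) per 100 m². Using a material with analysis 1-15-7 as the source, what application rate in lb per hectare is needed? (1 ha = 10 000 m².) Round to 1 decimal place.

428.6 lb of product per hectare

Product per 100 m² = 0.3 / 7% = 4.28571 lb.
Convert to per hectare: 4.28571 × 100 = 428.571 lb.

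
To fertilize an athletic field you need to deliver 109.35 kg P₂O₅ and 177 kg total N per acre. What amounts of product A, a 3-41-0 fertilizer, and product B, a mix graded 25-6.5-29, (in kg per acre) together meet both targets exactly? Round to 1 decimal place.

157.5 kg product A, 689.1 kg product B

Per-acre balance (a = product A, b = product B):
P₂O₅: 0.41·a + 0.065·b = 109.35
N: 0.03·a + 0.25·b = 177
Solving simultaneously: a = 157.459, b = 689.105.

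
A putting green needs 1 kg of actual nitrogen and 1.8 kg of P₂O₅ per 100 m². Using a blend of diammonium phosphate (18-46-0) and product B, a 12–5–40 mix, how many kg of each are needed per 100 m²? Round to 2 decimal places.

Per-100 m² balance (a = diammonium phosphate, b = product B):
N: 0.18·a + 0.12·b = 1
P₂O₅: 0.46·a + 0.05·b = 1.8
Eliminate a: (row1) − 0.18/0.46·(row2) → 0.100435·b = 0.295652, so b = 2.94372.
Back-substitute: a = (1 − 0.12·2.94372) / 0.18 = 3.59307.

3.59 kg diammonium phosphate, 2.94 kg product B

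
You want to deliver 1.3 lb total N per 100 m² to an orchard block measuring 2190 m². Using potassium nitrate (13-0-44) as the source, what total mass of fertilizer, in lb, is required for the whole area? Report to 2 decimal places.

Product per 100 m² = 1.3 / 13% = 10 lb.
Total product = 10 × 2190 / 100 = 219 lb.

219.00 lb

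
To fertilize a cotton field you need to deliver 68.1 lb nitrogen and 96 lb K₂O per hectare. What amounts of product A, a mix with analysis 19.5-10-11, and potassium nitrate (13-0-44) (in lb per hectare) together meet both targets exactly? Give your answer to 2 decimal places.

Per-hectare balance (a = product A, b = potassium nitrate):
N: 0.195·a + 0.13·b = 68.1
K₂O: 0.11·a + 0.44·b = 96
From row1: a = (68.1 − 0.13·b) / 0.195.
Into row2: 0.11·(68.1 − 0.13·b)/0.195 + 0.44·b = 96 → b = 157.049, a = 244.531.

244.53 lb product A, 157.05 lb potassium nitrate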